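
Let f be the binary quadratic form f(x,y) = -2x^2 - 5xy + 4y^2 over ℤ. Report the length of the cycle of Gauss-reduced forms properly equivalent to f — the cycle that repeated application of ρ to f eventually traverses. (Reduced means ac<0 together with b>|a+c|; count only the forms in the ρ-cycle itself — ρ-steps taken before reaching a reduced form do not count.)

D = 57, ⌊√D⌋ = 7
descent: ρ → (4,5,-2)  [lands on river]
river: ρ → (-2,7,1)
river: ρ → (1,7,-2)
river: ρ → (-2,5,4)
river: ρ → (4,3,-3)
river: ρ → (-3,3,4)
ρ-cycle length = 6 (tail of 1 descent step not counted)

6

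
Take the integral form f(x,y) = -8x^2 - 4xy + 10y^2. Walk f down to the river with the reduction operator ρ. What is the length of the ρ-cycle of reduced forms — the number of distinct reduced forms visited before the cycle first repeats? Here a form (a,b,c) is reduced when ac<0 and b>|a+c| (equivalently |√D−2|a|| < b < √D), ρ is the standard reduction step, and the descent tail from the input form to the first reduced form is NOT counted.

D = 336, ⌊√D⌋ = 18
descent: ρ → (10,4,-8)  [lands on river]
river: ρ → (-8,12,6)
river: ρ → (6,12,-8)
river: ρ → (-8,4,10)
river: ρ → (10,16,-2)
river: ρ → (-2,16,10)
ρ-cycle length = 6 (tail of 1 descent step not counted)

6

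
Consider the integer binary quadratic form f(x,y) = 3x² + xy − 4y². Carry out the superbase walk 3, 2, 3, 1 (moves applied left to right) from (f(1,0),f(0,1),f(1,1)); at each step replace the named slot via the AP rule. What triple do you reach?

start (3,-4,0) = (f(1,0),f(0,1),f(1,1))
replace slot 3: 2·(3+(-4)) − 0 = -2 → (3,-4,-2)
replace slot 2: 2·(3+(-2)) − (-4) = 6 → (3,6,-2)
replace slot 3: 2·(3+6) − (-2) = 20 → (3,6,20)
replace slot 1: 2·(6+20) − 3 = 49 → (49,6,20)

49,6,20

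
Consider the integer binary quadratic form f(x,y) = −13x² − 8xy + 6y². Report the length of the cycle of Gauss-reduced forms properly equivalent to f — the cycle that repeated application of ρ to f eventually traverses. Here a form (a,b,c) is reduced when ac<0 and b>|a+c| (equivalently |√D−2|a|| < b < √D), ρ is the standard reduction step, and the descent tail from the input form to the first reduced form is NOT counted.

D = 376, ⌊√D⌋ = 19
descent: ρ → (6,8,-13)  [lands on river]
river: ρ → (-13,18,1)
river: ρ → (1,18,-13)
river: ρ → (-13,8,6)
river: ρ → (6,16,-5)
river: ρ → (-5,14,9)
river: ρ → (9,4,-10)
river: ρ → (-10,16,3)
river: ρ → (3,14,-15)
river: ρ → (-15,16,2)
river: ρ → (2,16,-15)
river: ρ → (-15,14,3)
river: ρ → (3,16,-10)
river: ρ → (-10,4,9)
river: ρ → (9,14,-5)
river: ρ → (-5,16,6)
ρ-cycle length = 16 (tail of 1 descent step not counted)

16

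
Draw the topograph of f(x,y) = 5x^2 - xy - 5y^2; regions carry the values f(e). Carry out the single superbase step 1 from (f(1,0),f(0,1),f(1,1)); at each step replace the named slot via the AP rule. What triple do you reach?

start (5,-5,-1) = (f(1,0),f(0,1),f(1,1))
replace slot 1: 2·((-5)+(-1)) − 5 = -17 → (-17,-5,-1)

-17,-5,-1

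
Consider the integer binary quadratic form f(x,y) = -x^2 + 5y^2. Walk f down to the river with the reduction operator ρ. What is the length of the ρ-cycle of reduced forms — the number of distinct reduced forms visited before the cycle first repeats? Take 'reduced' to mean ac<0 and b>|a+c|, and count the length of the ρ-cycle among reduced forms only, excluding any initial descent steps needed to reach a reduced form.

D = 20, ⌊√D⌋ = 4
descent: ρ → (5,0,-1)
descent: ρ → (-1,4,1)  [lands on river]
river: ρ → (1,4,-1)
ρ-cycle length = 2 (tail of 2 descent steps not counted)

2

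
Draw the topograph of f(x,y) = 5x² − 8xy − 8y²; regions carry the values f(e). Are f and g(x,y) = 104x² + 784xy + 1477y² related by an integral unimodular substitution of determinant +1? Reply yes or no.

D₁ = 224, D₂ = 224
river cycle of f (length 4): (-8, 8, 5), (5, 12, -4), (-4, 12, 5), (5, 8, -8)
river cycle of g (length 4): (5, 8, -8), (-8, 8, 5), (5, 12, -4), (-4, 12, 5)
cycles coincide ⇒ equivalent

yes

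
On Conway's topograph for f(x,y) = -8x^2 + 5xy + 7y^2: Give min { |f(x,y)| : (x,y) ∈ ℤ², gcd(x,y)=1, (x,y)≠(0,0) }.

river: ρ → (7,9,-6)
river: ρ → (-6,15,1)
river: ρ → (1,15,-6)
river: ρ → (-6,9,7)
river: ρ → (7,5,-8)
river: ρ → (-8,11,4)
river: ρ → (4,13,-5)
river: ρ → (-5,7,10)
river: ρ → (10,13,-2)
river: ρ → (-2,15,3)
river: ρ → (3,15,-2)
river: ρ → (-2,13,10)
river: ρ → (10,7,-5)
river: ρ → (-5,13,4)
river: ρ → (4,11,-8)
river: ρ → (-8,5,7)
closes: descent 0, river 16
min |a| on river = 1

1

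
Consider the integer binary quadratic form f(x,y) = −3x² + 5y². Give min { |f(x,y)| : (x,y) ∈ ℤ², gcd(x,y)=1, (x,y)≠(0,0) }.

descent: ρ → (5,0,-3)
descent: ρ → (-3,6,2)  [lands on river]
river: ρ → (2,6,-3)
closes: descent 2, river 2
min |a| on river = 2

2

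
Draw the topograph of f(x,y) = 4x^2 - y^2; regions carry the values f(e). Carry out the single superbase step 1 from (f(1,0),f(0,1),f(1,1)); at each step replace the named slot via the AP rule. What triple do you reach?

start (4,-1,3) = (f(1,0),f(0,1),f(1,1))
replace slot 1: 2·((-1)+3) − 4 = 0 → (0,-1,3)

0,-1,3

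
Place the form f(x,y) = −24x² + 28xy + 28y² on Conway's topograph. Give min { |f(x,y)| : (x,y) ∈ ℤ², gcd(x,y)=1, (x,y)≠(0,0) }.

river: ρ → (28,28,-24)
river: ρ → (-24,20,32)
river: ρ → (32,44,-12)
river: ρ → (-12,52,16)
river: ρ → (16,44,-24)
river: ρ → (-24,52,8)
river: ρ → (8,44,-48)
river: ρ → (-48,52,4)
river: ρ → (4,52,-48)
river: ρ → (-48,44,8)
river: ρ → (8,52,-24)
river: ρ → (-24,44,16)
river: ρ → (16,52,-12)
river: ρ → (-12,44,32)
river: ρ → (32,20,-24)
river: ρ → (-24,28,28)
closes: descent 0, river 16
min |a| on river = 4

4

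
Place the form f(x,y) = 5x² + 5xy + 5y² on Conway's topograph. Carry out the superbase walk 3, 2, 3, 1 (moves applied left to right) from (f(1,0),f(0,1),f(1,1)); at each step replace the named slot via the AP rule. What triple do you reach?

start (5,5,15) = (f(1,0),f(0,1),f(1,1))
replace slot 3: 2·(5+5) − 15 = 5 → (5,5,5)
replace slot 2: 2·(5+5) − 5 = 15 → (5,15,5)
replace slot 3: 2·(5+15) − 5 = 35 → (5,15,35)
replace slot 1: 2·(15+35) − 5 = 95 → (95,15,35)

95,15,35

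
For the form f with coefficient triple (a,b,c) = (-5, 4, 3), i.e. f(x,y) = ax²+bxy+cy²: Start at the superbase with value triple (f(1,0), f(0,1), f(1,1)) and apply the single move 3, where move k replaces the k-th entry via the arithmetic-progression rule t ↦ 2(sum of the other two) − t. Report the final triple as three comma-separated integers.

start (-5,3,2) = (f(1,0),f(0,1),f(1,1))
replace slot 3: 2·((-5)+3) − 2 = -6 → (-5,3,-6)

-5,3,-6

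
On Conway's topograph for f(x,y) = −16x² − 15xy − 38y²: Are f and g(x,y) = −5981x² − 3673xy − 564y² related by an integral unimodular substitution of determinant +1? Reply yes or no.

D₁ = -2207, D₂ = -2207
f is negative-definite; reduce −f:
−f: reduced (well bottom): (16,15,38) with a≤c, −a<b≤a
flip sign back: reduced form of f is (-16,-15,-38)
g is negative-definite; reduce −g:
−g: flip: (5981,3673,564)→(564,-3673,5981)
−g: translate: b→-289 (≡-3673 mod 1128), so (564,-3673,5981)→(564,-289,38)
−g: flip: (564,-289,38)→(38,289,564)
−g: translate: b→-15 (≡289 mod 76), so (38,289,564)→(38,-15,16)
−g: flip: (38,-15,16)→(16,15,38)
−g: reduced (well bottom): (16,15,38) with a≤c, −a<b≤a
flip sign back: reduced form of g is (-16,-15,-38)
reduced forms (-16, -15, -38) vs (-16, -15, -38) ⇒ equivalent

yes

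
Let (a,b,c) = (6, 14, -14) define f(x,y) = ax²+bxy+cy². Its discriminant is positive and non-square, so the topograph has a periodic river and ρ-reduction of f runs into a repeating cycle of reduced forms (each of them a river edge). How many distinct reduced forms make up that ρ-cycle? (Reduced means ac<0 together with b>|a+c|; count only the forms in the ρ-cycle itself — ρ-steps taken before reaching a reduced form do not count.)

D = 532, ⌊√D⌋ = 23
river: ρ → (-14,14,6)
river: ρ → (6,22,-2)
river: ρ → (-2,22,6)
river: ρ → (6,14,-14)
ρ-cycle length = 4 (tail of 0 descent steps not counted)

4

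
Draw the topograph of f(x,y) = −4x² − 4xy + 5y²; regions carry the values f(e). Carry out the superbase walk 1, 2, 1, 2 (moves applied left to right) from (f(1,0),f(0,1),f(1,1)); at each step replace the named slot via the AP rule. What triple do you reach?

start (-4,5,-3) = (f(1,0),f(0,1),f(1,1))
replace slot 1: 2·(5+(-3)) − (-4) = 8 → (8,5,-3)
replace slot 2: 2·(8+(-3)) − 5 = 5 → (8,5,-3)
replace slot 1: 2·(5+(-3)) − 8 = -4 → (-4,5,-3)
replace slot 2: 2·((-4)+(-3)) − 5 = -19 → (-4,-19,-3)

-4,-19,-3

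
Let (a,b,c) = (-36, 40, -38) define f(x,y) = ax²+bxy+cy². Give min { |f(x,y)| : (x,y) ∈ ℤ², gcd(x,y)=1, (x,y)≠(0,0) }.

translate: b→32 (≡-40 mod 72), so (36,-40,38)→(36,32,34)
flip: (36,32,34)→(34,-32,36)
reduced (well bottom): (34,-32,36) with a≤c, −a<b≤a
well minimum |f| = |-34| = 34 (negative-definite)

34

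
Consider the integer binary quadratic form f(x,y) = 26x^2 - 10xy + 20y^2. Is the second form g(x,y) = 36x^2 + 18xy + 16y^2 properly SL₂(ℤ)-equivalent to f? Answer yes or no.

D₁ = -1980, D₂ = -1980
f: flip: (26,-10,20)→(20,10,26)
f: reduced (well bottom): (20,10,26) with a≤c, −a<b≤a
g: flip: (36,18,16)→(16,-18,36)
g: translate: b→14 (≡-18 mod 32), so (16,-18,36)→(16,14,34)
g: reduced (well bottom): (16,14,34) with a≤c, −a<b≤a
reduced forms (20, 10, 26) vs (16, 14, 34) ⇒ inequivalent

no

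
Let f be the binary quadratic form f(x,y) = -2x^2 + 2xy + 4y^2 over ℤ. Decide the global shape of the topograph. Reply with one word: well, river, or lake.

D = b²−4ac = 2² − 4·(-2)·4 = 36
D = 6² is a perfect square ⇒ form factors over ℤ ⇒ lakes

lake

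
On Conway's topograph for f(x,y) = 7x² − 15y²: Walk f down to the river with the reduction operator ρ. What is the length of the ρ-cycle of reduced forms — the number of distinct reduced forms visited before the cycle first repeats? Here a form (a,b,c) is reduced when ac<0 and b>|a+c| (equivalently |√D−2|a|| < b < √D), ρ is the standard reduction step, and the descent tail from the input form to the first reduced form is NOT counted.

D = 420, ⌊√D⌋ = 20
descent: ρ → (-15,0,7)
descent: ρ → (7,14,-8)  [lands on river]
river: ρ → (-8,18,3)
river: ρ → (3,18,-8)
river: ρ → (-8,14,7)
ρ-cycle length = 4 (tail of 2 descent steps not counted)

4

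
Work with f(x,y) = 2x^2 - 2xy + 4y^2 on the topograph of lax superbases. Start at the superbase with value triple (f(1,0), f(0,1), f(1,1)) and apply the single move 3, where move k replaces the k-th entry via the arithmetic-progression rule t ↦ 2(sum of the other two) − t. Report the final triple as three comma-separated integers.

start (2,4,4) = (f(1,0),f(0,1),f(1,1))
replace slot 3: 2·(2+4) − 4 = 8 → (2,4,8)

2,4,8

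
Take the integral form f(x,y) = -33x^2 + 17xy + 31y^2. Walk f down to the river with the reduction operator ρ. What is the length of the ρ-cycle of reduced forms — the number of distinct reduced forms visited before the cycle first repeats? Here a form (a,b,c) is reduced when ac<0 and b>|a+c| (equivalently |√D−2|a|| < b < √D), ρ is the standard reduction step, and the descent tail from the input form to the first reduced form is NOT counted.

D = 4381, ⌊√D⌋ = 66
river: ρ → (31,45,-19)
river: ρ → (-19,31,45)
river: ρ → (45,59,-5)
river: ρ → (-5,61,33)
river: ρ → (33,5,-33)
river: ρ → (-33,61,5)
river: ρ → (5,59,-45)
river: ρ → (-45,31,19)
river: ρ → (19,45,-31)
river: ρ → (-31,17,33)
river: ρ → (33,49,-15)
river: ρ → (-15,41,45)
river: ρ → (45,49,-11)
river: ρ → (-11,61,15)
river: ρ → (15,59,-15)
river: ρ → (-15,61,11)
river: ρ → (11,49,-45)
river: ρ → (-45,41,15)
river: ρ → (15,49,-33)
river: ρ → (-33,17,31)
ρ-cycle length = 20 (tail of 0 descent steps not counted)

20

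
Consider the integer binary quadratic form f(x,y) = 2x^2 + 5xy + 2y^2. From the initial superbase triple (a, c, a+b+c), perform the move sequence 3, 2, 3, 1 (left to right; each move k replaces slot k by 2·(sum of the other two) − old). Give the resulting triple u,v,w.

start (2,2,9) = (f(1,0),f(0,1),f(1,1))
replace slot 3: 2·(2+2) − 9 = -1 → (2,2,-1)
replace slot 2: 2·(2+(-1)) − 2 = 0 → (2,0,-1)
replace slot 3: 2·(2+0) − (-1) = 5 → (2,0,5)
replace slot 1: 2·(0+5) − 2 = 8 → (8,0,5)

8,0,5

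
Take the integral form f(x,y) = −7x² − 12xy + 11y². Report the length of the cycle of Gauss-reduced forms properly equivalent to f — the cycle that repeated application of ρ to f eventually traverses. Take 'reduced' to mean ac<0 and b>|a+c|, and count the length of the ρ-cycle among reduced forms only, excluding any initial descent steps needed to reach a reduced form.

D = 452, ⌊√D⌋ = 21
descent: ρ → (11,12,-7)  [lands on river]
river: ρ → (-7,16,7)
river: ρ → (7,12,-11)
river: ρ → (-11,10,8)
river: ρ → (8,6,-13)
river: ρ → (-13,20,1)
river: ρ → (1,20,-13)
river: ρ → (-13,6,8)
river: ρ → (8,10,-11)
river: ρ → (-11,12,7)
river: ρ → (7,16,-7)
river: ρ → (-7,12,11)
river: ρ → (11,10,-8)
river: ρ → (-8,6,13)
river: ρ → (13,20,-1)
river: ρ → (-1,20,13)
river: ρ → (13,6,-8)
river: ρ → (-8,10,11)
ρ-cycle length = 18 (tail of 1 descent step not counted)

18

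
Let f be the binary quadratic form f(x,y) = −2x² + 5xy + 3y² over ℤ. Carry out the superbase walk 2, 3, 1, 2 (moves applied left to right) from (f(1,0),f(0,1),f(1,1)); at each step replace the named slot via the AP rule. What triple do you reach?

start (-2,3,6) = (f(1,0),f(0,1),f(1,1))
replace slot 2: 2·((-2)+6) − 3 = 5 → (-2,5,6)
replace slot 3: 2·((-2)+5) − 6 = 0 → (-2,5,0)
replace slot 1: 2·(5+0) − (-2) = 12 → (12,5,0)
replace slot 2: 2·(12+0) − 5 = 19 → (12,19,0)

12,19,0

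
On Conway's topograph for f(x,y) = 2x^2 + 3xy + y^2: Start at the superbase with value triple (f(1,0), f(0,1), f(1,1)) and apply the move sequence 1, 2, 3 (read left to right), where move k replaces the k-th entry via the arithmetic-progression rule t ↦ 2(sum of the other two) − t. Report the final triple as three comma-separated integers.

start (2,1,6) = (f(1,0),f(0,1),f(1,1))
replace slot 1: 2·(1+6) − 2 = 12 → (12,1,6)
replace slot 2: 2·(12+6) − 1 = 35 → (12,35,6)
replace slot 3: 2·(12+35) − 6 = 88 → (12,35,88)

12,35,88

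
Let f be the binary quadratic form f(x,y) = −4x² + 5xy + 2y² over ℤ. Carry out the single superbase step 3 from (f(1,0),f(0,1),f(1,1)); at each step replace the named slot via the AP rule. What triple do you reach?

start (-4,2,3) = (f(1,0),f(0,1),f(1,1))
replace slot 3: 2·((-4)+2) − 3 = -7 → (-4,2,-7)

-4,2,-7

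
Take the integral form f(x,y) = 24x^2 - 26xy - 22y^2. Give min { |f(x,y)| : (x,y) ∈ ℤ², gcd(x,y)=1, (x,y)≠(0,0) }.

descent: ρ → (-22,26,24)  [lands on river]
river: ρ → (24,22,-24)
river: ρ → (-24,26,22)
river: ρ → (22,18,-28)
river: ρ → (-28,38,12)
river: ρ → (12,34,-34)
river: ρ → (-34,34,12)
river: ρ → (12,38,-28)
river: ρ → (-28,18,22)
river: ρ → (22,26,-24)
river: ρ → (-24,22,24)
river: ρ → (24,26,-22)
river: ρ → (-22,18,28)
river: ρ → (28,38,-12)
river: ρ → (-12,34,34)
river: ρ → (34,34,-12)
river: ρ → (-12,38,28)
river: ρ → (28,18,-22)
closes: descent 1, river 18
min |a| on river = 12

12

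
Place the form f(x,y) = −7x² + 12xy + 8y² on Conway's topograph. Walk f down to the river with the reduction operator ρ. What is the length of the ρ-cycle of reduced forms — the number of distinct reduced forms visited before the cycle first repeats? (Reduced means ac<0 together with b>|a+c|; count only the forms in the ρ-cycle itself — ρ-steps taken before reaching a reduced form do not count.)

D = 368, ⌊√D⌋ = 19
river: ρ → (8,4,-11)
river: ρ → (-11,18,1)
river: ρ → (1,18,-11)
river: ρ → (-11,4,8)
river: ρ → (8,12,-7)
river: ρ → (-7,16,4)
river: ρ → (4,16,-7)
river: ρ → (-7,12,8)
ρ-cycle length = 8 (tail of 0 descent steps not counted)

8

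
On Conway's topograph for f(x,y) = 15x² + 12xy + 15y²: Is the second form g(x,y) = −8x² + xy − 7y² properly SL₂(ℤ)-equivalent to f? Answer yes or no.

D₁ = -756, D₂ = -223
discriminants differ ⇒ not SL₂(ℤ)-equivalent

no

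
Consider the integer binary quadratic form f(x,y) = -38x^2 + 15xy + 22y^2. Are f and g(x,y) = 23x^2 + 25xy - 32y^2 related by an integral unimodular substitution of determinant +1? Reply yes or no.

D₁ = 3569, D₂ = 3569
river cycle of f (length 14): (22, 29, -31), (-31, 33, 20), (20, 47, -17), (-17, 55, 8), (8, 57, -10), (-10, 43, 43), (43, 43, -10), (-10, 57, 8), (8, 55, -17), (-17, 47, 20), … (4 more)
river cycle of g (length 16): (-32, 39, 16), (16, 57, -5), (-5, 53, 38), (38, 23, -20), (-20, 57, 4), (4, 55, -34), (-34, 13, 25), (25, 37, -22), (-22, 51, 11), (11, 59, -2), … (6 more)
cycles differ ⇒ inequivalent

no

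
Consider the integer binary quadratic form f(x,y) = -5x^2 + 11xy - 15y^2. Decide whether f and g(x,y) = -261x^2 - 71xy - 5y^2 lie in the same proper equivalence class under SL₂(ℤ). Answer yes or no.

D₁ = -179, D₂ = -179
f is negative-definite; reduce −f:
−f: translate: b→-1 (≡-11 mod 10), so (5,-11,15)→(5,-1,9)
−f: reduced (well bottom): (5,-1,9) with a≤c, −a<b≤a
flip sign back: reduced form of f is (-5,1,-9)
g is negative-definite; reduce −g:
−g: flip: (261,71,5)→(5,-71,261)
−g: translate: b→-1 (≡-71 mod 10), so (5,-71,261)→(5,-1,9)
−g: reduced (well bottom): (5,-1,9) with a≤c, −a<b≤a
flip sign back: reduced form of g is (-5,1,-9)
reduced forms (-5, 1, -9) vs (-5, 1, -9) ⇒ equivalent

yes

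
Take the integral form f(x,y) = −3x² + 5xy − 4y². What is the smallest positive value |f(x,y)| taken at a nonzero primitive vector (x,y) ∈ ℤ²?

translate: b→1 (≡-5 mod 6), so (3,-5,4)→(3,1,2)
flip: (3,1,2)→(2,-1,3)
reduced (well bottom): (2,-1,3) with a≤c, −a<b≤a
well minimum |f| = |-2| = 2 (negative-definite)

2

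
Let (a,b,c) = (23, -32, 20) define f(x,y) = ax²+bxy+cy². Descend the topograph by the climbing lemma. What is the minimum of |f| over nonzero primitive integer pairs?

translate: b→14 (≡-32 mod 46), so (23,-32,20)→(23,14,11)
flip: (23,14,11)→(11,-14,23)
translate: b→8 (≡-14 mod 22), so (11,-14,23)→(11,8,20)
reduced (well bottom): (11,8,20) with a≤c, −a<b≤a
well minimum = a = 11

11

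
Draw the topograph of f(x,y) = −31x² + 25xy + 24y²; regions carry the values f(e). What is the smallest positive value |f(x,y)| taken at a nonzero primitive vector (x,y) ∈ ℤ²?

river: ρ → (24,23,-32)
river: ρ → (-32,41,15)
river: ρ → (15,49,-20)
river: ρ → (-20,31,33)
river: ρ → (33,35,-18)
river: ρ → (-18,37,31)
river: ρ → (31,25,-24)
river: ρ → (-24,23,32)
river: ρ → (32,41,-15)
river: ρ → (-15,49,20)
river: ρ → (20,31,-33)
river: ρ → (-33,35,18)
river: ρ → (18,37,-31)
river: ρ → (-31,25,24)
closes: descent 0, river 14
min |a| on river = 15

15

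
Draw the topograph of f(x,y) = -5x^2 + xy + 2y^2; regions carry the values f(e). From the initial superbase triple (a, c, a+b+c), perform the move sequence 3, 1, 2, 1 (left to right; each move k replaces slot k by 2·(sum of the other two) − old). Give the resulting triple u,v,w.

start (-5,2,-2) = (f(1,0),f(0,1),f(1,1))
replace slot 3: 2·((-5)+2) − (-2) = -4 → (-5,2,-4)
replace slot 1: 2·(2+(-4)) − (-5) = 1 → (1,2,-4)
replace slot 2: 2·(1+(-4)) − 2 = -8 → (1,-8,-4)
replace slot 1: 2·((-8)+(-4)) − 1 = -25 → (-25,-8,-4)

-25,-8,-4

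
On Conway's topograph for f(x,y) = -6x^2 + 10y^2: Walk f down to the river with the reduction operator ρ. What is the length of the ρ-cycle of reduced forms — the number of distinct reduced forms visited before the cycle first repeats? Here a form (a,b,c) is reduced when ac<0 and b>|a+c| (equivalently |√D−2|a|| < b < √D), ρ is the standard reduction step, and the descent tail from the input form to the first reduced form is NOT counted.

D = 240, ⌊√D⌋ = 15
descent: ρ → (10,0,-6)
descent: ρ → (-6,12,4)  [lands on river]
river: ρ → (4,12,-6)
ρ-cycle length = 2 (tail of 2 descent steps not counted)

2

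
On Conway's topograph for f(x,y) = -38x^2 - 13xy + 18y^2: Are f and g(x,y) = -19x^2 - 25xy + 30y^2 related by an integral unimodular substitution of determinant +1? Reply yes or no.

D₁ = 2905, D₂ = 2905
river cycle of f (length 38): (18, 49, -7), (-7, 49, 18), (18, 23, -33), (-33, 43, 8), (8, 53, -3), (-3, 49, 42), (42, 35, -10), (-10, 45, 22), (22, 43, -12), (-12, 53, 2), … (28 more)
river cycle of g (length 34): (30, 25, -19), (-19, 51, 4), (4, 53, -6), (-6, 43, 44), (44, 45, -5), (-5, 45, 44), (44, 43, -6), (-6, 53, 4), (4, 51, -19), (-19, 25, 30), … (24 more)
cycles differ ⇒ inequivalent

no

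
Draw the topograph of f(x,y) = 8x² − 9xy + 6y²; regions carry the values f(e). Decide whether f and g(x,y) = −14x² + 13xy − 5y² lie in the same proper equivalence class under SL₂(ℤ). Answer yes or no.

D₁ = -111, D₂ = -111
f: translate: b→7 (≡-9 mod 16), so (8,-9,6)→(8,7,5)
f: flip: (8,7,5)→(5,-7,8)
f: translate: b→3 (≡-7 mod 10), so (5,-7,8)→(5,3,6)
f: reduced (well bottom): (5,3,6) with a≤c, −a<b≤a
g is negative-definite; reduce −g:
−g: flip: (14,-13,5)→(5,13,14)
−g: translate: b→3 (≡13 mod 10), so (5,13,14)→(5,3,6)
−g: reduced (well bottom): (5,3,6) with a≤c, −a<b≤a
flip sign back: reduced form of g is (-5,-3,-6)
reduced forms (5, 3, 6) vs (-5, -3, -6) ⇒ inequivalent

no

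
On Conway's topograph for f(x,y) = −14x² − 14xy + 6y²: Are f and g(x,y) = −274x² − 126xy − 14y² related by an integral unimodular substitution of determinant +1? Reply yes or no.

D₁ = 532, D₂ = 532
river cycle of f (length 4): (6, 14, -14), (-14, 14, 6), (6, 22, -2), (-2, 22, 6)
river cycle of g (length 4): (-14, 14, 6), (6, 22, -2), (-2, 22, 6), (6, 14, -14)
cycles coincide ⇒ equivalent

yes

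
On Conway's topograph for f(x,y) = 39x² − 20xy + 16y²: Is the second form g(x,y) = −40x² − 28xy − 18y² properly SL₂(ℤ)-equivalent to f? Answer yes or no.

D₁ = -2096, D₂ = -2096
f: flip: (39,-20,16)→(16,20,39)
f: translate: b→-12 (≡20 mod 32), so (16,20,39)→(16,-12,35)
f: reduced (well bottom): (16,-12,35) with a≤c, −a<b≤a
g is negative-definite; reduce −g:
−g: flip: (40,28,18)→(18,-28,40)
−g: translate: b→8 (≡-28 mod 36), so (18,-28,40)→(18,8,30)
−g: reduced (well bottom): (18,8,30) with a≤c, −a<b≤a
flip sign back: reduced form of g is (-18,-8,-30)
reduced forms (16, -12, 35) vs (-18, -8, -30) ⇒ inequivalent

no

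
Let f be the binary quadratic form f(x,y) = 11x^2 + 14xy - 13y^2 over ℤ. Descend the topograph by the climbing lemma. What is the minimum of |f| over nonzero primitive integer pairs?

river: ρ → (-13,12,12)
river: ρ → (12,12,-13)
river: ρ → (-13,14,11)
river: ρ → (11,8,-16)
river: ρ → (-16,24,3)
river: ρ → (3,24,-16)
river: ρ → (-16,8,11)
river: ρ → (11,14,-13)
closes: descent 0, river 8
min |a| on river = 3

3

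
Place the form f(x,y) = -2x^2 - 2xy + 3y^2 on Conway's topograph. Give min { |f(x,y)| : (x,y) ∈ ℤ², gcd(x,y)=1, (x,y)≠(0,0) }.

descent: ρ → (3,2,-2)  [lands on river]
river: ρ → (-2,2,3)
river: ρ → (3,4,-1)
river: ρ → (-1,4,3)
closes: descent 1, river 4
min |a| on river = 1

1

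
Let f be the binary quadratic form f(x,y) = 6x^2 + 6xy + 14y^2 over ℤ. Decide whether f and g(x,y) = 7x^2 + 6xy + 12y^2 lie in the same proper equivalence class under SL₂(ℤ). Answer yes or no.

D₁ = -300, D₂ = -300
f: reduced (well bottom): (6,6,14) with a≤c, −a<b≤a
g: reduced (well bottom): (7,6,12) with a≤c, −a<b≤a
reduced forms (6, 6, 14) vs (7, 6, 12) ⇒ inequivalent

no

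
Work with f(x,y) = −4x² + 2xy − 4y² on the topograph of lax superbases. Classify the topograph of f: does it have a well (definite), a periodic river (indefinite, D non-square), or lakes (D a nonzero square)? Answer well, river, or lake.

D = b²−4ac = 2² − 4·(-4)·(-4) = -60
D < 0 ⇒ definite ⇒ every region one sign ⇒ single well

well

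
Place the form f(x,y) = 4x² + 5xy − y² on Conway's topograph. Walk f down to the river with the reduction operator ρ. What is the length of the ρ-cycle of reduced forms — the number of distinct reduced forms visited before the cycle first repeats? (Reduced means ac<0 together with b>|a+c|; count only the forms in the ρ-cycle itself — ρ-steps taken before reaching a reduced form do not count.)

D = 41, ⌊√D⌋ = 6
river: ρ → (-1,5,4)
river: ρ → (4,3,-2)
river: ρ → (-2,5,2)
river: ρ → (2,3,-4)
river: ρ → (-4,5,1)
river: ρ → (1,5,-4)
river: ρ → (-4,3,2)
river: ρ → (2,5,-2)
river: ρ → (-2,3,4)
river: ρ → (4,5,-1)
ρ-cycle length = 10 (tail of 0 descent steps not counted)

10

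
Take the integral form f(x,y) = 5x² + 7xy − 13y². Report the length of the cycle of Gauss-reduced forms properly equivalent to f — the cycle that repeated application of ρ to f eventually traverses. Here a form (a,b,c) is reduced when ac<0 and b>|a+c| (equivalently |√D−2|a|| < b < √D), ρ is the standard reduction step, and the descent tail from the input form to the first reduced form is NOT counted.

D = 309, ⌊√D⌋ = 17
descent: ρ → (-13,-7,5)
descent: ρ → (5,17,-1)  [lands on river]
river: ρ → (-1,17,5)
river: ρ → (5,13,-7)
river: ρ → (-7,15,3)
river: ρ → (3,15,-7)
river: ρ → (-7,13,5)
ρ-cycle length = 6 (tail of 2 descent steps not counted)

6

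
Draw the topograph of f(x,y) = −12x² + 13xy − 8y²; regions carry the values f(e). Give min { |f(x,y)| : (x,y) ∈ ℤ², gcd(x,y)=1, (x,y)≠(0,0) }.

translate: b→11 (≡-13 mod 24), so (12,-13,8)→(12,11,7)
flip: (12,11,7)→(7,-11,12)
translate: b→3 (≡-11 mod 14), so (7,-11,12)→(7,3,8)
reduced (well bottom): (7,3,8) with a≤c, −a<b≤a
well minimum |f| = |-7| = 7 (negative-definite)

7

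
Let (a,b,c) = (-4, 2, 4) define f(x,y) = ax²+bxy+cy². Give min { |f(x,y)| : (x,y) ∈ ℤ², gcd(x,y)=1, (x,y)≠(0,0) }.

river: ρ → (4,6,-2)
river: ρ → (-2,6,4)
river: ρ → (4,2,-4)
river: ρ → (-4,6,2)
river: ρ → (2,6,-4)
river: ρ → (-4,2,4)
closes: descent 0, river 6
min |a| on river = 2

2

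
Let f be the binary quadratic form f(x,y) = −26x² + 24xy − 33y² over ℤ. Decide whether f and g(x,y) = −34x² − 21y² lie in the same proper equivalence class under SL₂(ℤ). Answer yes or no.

D₁ = -2856, D₂ = -2856
f is negative-definite; reduce −f:
−f: reduced (well bottom): (26,-24,33) with a≤c, −a<b≤a
flip sign back: reduced form of f is (-26,24,-33)
g is negative-definite; reduce −g:
−g: flip: (34,0,21)→(21,0,34)
−g: reduced (well bottom): (21,0,34) with a≤c, −a<b≤a
flip sign back: reduced form of g is (-21,0,-34)
reduced forms (-26, 24, -33) vs (-21, 0, -34) ⇒ inequivalent

no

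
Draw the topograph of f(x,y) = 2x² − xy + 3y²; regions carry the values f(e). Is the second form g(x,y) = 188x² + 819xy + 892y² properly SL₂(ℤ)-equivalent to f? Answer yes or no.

D₁ = -23, D₂ = -23
f: reduced (well bottom): (2,-1,3) with a≤c, −a<b≤a
g: translate: b→67 (≡819 mod 376), so (188,819,892)→(188,67,6)
g: flip: (188,67,6)→(6,-67,188)
g: translate: b→5 (≡-67 mod 12), so (6,-67,188)→(6,5,2)
g: flip: (6,5,2)→(2,-5,6)
g: translate: b→-1 (≡-5 mod 4), so (2,-5,6)→(2,-1,3)
g: reduced (well bottom): (2,-1,3) with a≤c, −a<b≤a
reduced forms (2, -1, 3) vs (2, -1, 3) ⇒ equivalent

yes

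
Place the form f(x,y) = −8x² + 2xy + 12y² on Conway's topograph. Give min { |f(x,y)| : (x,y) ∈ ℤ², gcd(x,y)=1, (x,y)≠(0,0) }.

descent: ρ → (12,-2,-8)
descent: ρ → (-8,18,2)  [lands on river]
river: ρ → (2,18,-8)
river: ρ → (-8,14,6)
river: ρ → (6,10,-12)
river: ρ → (-12,14,4)
river: ρ → (4,18,-4)
river: ρ → (-4,14,12)
river: ρ → (12,10,-6)
river: ρ → (-6,14,8)
river: ρ → (8,18,-2)
river: ρ → (-2,18,8)
river: ρ → (8,14,-6)
river: ρ → (-6,10,12)
river: ρ → (12,14,-4)
river: ρ → (-4,18,4)
river: ρ → (4,14,-12)
river: ρ → (-12,10,6)
river: ρ → (6,14,-8)
closes: descent 2, river 18
min |a| on river = 2

2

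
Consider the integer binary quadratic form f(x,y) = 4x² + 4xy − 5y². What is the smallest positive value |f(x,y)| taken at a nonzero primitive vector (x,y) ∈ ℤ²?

river: ρ → (-5,6,3)
river: ρ → (3,6,-5)
river: ρ → (-5,4,4)
river: ρ → (4,4,-5)
closes: descent 0, river 4
min |a| on river = 3

3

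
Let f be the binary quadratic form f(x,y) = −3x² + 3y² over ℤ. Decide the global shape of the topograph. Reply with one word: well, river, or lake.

D = b²−4ac = 0² − 4·(-3)·3 = 36
D = 6² is a perfect square ⇒ form factors over ℤ ⇒ lakes

lake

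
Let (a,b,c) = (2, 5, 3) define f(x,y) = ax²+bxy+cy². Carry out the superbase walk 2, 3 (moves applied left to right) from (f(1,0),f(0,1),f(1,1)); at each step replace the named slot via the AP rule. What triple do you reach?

start (2,3,10) = (f(1,0),f(0,1),f(1,1))
replace slot 2: 2·(2+10) − 3 = 21 → (2,21,10)
replace slot 3: 2·(2+21) − 10 = 36 → (2,21,36)

2,21,36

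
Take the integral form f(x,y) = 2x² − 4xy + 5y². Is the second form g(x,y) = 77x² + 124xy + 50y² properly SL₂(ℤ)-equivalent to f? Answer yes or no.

D₁ = -24, D₂ = -24
f: translate: b→0 (≡-4 mod 4), so (2,-4,5)→(2,0,3)
f: reduced (well bottom): (2,0,3) with a≤c, −a<b≤a
g: translate: b→-30 (≡124 mod 154), so (77,124,50)→(77,-30,3)
g: flip: (77,-30,3)→(3,30,77)
g: translate: b→0 (≡30 mod 6), so (3,30,77)→(3,0,2)
g: flip: (3,0,2)→(2,0,3)
g: reduced (well bottom): (2,0,3) with a≤c, −a<b≤a
reduced forms (2, 0, 3) vs (2, 0, 3) ⇒ equivalent

yes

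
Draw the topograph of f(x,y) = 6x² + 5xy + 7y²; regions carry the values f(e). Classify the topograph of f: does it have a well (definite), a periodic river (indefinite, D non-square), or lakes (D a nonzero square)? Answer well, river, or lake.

D = b²−4ac = 5² − 4·6·7 = -143
D < 0 ⇒ definite ⇒ every region one sign ⇒ single well

well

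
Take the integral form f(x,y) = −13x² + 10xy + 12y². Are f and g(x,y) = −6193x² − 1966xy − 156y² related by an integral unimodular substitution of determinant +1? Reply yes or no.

D₁ = 724, D₂ = 724
river cycle of f (length 42): (12, 14, -11), (-11, 8, 15), (15, 22, -4), (-4, 26, 3), (3, 22, -20), (-20, 18, 5), (5, 22, -12), (-12, 26, 1), (1, 26, -12), (-12, 22, 5), … (32 more)
river cycle of g (length 42): (-13, 10, 12), (12, 14, -11), (-11, 8, 15), (15, 22, -4), (-4, 26, 3), (3, 22, -20), (-20, 18, 5), (5, 22, -12), (-12, 26, 1), (1, 26, -12), … (32 more)
cycles coincide ⇒ equivalent

yes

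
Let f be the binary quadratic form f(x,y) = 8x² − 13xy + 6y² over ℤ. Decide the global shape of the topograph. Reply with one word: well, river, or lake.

D = b²−4ac = (-13)² − 4·8·6 = -23
D < 0 ⇒ definite ⇒ every region one sign ⇒ single well

well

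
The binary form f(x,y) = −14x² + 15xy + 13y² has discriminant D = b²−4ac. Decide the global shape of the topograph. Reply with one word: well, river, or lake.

D = b²−4ac = 15² − 4·(-14)·13 = 953
D > 0 non-square ⇒ indefinite ⇒ periodic river

river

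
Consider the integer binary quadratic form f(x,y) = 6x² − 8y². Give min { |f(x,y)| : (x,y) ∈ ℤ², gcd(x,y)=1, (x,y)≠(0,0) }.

descent: ρ → (-8,0,6)
descent: ρ → (6,12,-2)  [lands on river]
river: ρ → (-2,12,6)
closes: descent 2, river 2
min |a| on river = 2

2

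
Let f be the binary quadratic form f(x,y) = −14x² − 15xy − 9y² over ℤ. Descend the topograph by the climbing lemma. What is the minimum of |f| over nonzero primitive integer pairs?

translate: b→-13 (≡15 mod 28), so (14,15,9)→(14,-13,8)
flip: (14,-13,8)→(8,13,14)
translate: b→-3 (≡13 mod 16), so (8,13,14)→(8,-3,9)
reduced (well bottom): (8,-3,9) with a≤c, −a<b≤a
well minimum |f| = |-8| = 8 (negative-definite)

8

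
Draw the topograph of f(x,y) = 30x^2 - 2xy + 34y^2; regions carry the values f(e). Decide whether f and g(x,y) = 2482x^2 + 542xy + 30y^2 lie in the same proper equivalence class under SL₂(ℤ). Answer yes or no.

D₁ = -4076, D₂ = -4076
f: reduced (well bottom): (30,-2,34) with a≤c, −a<b≤a
g: flip: (2482,542,30)→(30,-542,2482)
g: translate: b→-2 (≡-542 mod 60), so (30,-542,2482)→(30,-2,34)
g: reduced (well bottom): (30,-2,34) with a≤c, −a<b≤a
reduced forms (30, -2, 34) vs (30, -2, 34) ⇒ equivalent

yes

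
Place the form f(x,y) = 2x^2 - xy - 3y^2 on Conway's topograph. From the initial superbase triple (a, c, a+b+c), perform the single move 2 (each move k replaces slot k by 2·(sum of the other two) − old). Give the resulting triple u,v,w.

start (2,-3,-2) = (f(1,0),f(0,1),f(1,1))
replace slot 2: 2·(2+(-2)) − (-3) = 3 → (2,3,-2)

2,3,-2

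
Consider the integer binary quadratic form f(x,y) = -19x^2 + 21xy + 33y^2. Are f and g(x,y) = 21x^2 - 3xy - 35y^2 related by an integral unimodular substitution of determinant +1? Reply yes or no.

D₁ = 2949, D₂ = 2949
river cycle of f (length 28): (33, 45, -7), (-7, 53, 5), (5, 47, -37), (-37, 27, 15), (15, 33, -31), (-31, 29, 17), (17, 39, -21), (-21, 45, 11), (11, 43, -25), (-25, 7, 29), … (18 more)
river cycle of g (length 28): (21, 39, -17), (-17, 29, 31), (31, 33, -15), (-15, 27, 37), (37, 47, -5), (-5, 53, 7), (7, 45, -33), (-33, 21, 19), (19, 17, -35), (-35, 53, 1), … (18 more)
cycles differ ⇒ inequivalent

no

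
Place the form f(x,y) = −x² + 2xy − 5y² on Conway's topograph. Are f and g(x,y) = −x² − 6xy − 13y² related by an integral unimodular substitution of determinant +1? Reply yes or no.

D₁ = -16, D₂ = -16
f is negative-definite; reduce −f:
−f: translate: b→0 (≡-2 mod 2), so (1,-2,5)→(1,0,4)
−f: reduced (well bottom): (1,0,4) with a≤c, −a<b≤a
flip sign back: reduced form of f is (-1,0,-4)
g is negative-definite; reduce −g:
−g: translate: b→0 (≡6 mod 2), so (1,6,13)→(1,0,4)
−g: reduced (well bottom): (1,0,4) with a≤c, −a<b≤a
flip sign back: reduced form of g is (-1,0,-4)
reduced forms (-1, 0, -4) vs (-1, 0, -4) ⇒ equivalent

yes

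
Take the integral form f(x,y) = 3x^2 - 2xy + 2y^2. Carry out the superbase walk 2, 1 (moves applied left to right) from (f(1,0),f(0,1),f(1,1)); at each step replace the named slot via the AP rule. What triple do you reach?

start (3,2,3) = (f(1,0),f(0,1),f(1,1))
replace slot 2: 2·(3+3) − 2 = 10 → (3,10,3)
replace slot 1: 2·(10+3) − 3 = 23 → (23,10,3)

23,10,3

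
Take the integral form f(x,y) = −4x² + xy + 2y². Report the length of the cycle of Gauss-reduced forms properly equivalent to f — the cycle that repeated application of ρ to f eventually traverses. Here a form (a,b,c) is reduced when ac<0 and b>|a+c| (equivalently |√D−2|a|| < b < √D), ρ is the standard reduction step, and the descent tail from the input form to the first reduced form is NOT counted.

D = 33, ⌊√D⌋ = 5
descent: ρ → (2,3,-3)  [lands on river]
river: ρ → (-3,3,2)
river: ρ → (2,5,-1)
river: ρ → (-1,5,2)
ρ-cycle length = 4 (tail of 1 descent step not counted)

4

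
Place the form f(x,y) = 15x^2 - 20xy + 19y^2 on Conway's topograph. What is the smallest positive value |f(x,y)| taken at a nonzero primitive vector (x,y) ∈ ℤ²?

translate: b→10 (≡-20 mod 30), so (15,-20,19)→(15,10,14)
flip: (15,10,14)→(14,-10,15)
reduced (well bottom): (14,-10,15) with a≤c, −a<b≤a
well minimum = a = 14

14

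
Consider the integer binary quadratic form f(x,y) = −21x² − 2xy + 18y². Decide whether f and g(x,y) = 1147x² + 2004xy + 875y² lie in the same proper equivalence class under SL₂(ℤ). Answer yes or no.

D₁ = 1516, D₂ = 1516
river cycle of f (length 30): (18, 38, -1), (-1, 38, 18), (18, 34, -5), (-5, 36, 11), (11, 30, -14), (-14, 26, 15), (15, 34, -6), (-6, 38, 3), (3, 34, -30), (-30, 26, 7), … (20 more)
river cycle of g (length 30): (18, 38, -1), (-1, 38, 18), (18, 34, -5), (-5, 36, 11), (11, 30, -14), (-14, 26, 15), (15, 34, -6), (-6, 38, 3), (3, 34, -30), (-30, 26, 7), … (20 more)
cycles coincide ⇒ equivalent

yes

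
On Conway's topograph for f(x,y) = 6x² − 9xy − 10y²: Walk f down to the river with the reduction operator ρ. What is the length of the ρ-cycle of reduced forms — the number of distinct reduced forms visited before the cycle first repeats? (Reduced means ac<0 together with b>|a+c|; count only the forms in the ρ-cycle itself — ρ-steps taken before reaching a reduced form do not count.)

D = 321, ⌊√D⌋ = 17
descent: ρ → (-10,9,6)  [lands on river]
river: ρ → (6,15,-4)
river: ρ → (-4,17,2)
river: ρ → (2,15,-12)
river: ρ → (-12,9,5)
river: ρ → (5,11,-10)
ρ-cycle length = 6 (tail of 1 descent step not counted)

6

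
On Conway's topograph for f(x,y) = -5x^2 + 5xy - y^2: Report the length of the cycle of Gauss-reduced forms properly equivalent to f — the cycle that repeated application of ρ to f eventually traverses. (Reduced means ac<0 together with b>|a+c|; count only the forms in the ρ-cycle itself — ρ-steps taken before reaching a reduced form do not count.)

D = 5, ⌊√D⌋ = 2
descent: ρ → (-1,1,1)  [lands on river]
river: ρ → (1,1,-1)
ρ-cycle length = 2 (tail of 1 descent step not counted)

2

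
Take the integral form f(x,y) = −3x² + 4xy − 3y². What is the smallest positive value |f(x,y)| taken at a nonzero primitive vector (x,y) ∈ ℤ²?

translate: b→2 (≡-4 mod 6), so (3,-4,3)→(3,2,2)
flip: (3,2,2)→(2,-2,3)
translate: b→2 (≡-2 mod 4), so (2,-2,3)→(2,2,3)
reduced (well bottom): (2,2,3) with a≤c, −a<b≤a
well minimum |f| = |-2| = 2 (negative-definite)

2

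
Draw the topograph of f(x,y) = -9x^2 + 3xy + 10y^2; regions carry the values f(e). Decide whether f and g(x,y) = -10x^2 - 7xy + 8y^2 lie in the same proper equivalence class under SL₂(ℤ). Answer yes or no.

D₁ = 369, D₂ = 369
river cycle of f (length 16): (10, 17, -2), (-2, 19, 1), (1, 19, -2), (-2, 17, 10), (10, 3, -9), (-9, 15, 4), (4, 17, -5), (-5, 13, 10), (10, 7, -8), (-8, 9, 9), … (6 more)
river cycle of g (length 16): (8, 7, -10), (-10, 13, 5), (5, 17, -4), (-4, 15, 9), (9, 3, -10), (-10, 17, 2), (2, 19, -1), (-1, 19, 2), (2, 17, -10), (-10, 3, 9), … (6 more)
cycles differ ⇒ inequivalent

no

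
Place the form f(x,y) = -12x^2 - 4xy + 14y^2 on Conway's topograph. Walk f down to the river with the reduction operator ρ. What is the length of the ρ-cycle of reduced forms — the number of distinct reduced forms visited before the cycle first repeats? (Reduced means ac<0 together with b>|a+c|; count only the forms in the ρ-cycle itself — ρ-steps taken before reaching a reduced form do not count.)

D = 688, ⌊√D⌋ = 26
descent: ρ → (14,4,-12)  [lands on river]
river: ρ → (-12,20,6)
river: ρ → (6,16,-18)
river: ρ → (-18,20,4)
river: ρ → (4,20,-18)
river: ρ → (-18,16,6)
river: ρ → (6,20,-12)
river: ρ → (-12,4,14)
river: ρ → (14,24,-2)
river: ρ → (-2,24,14)
ρ-cycle length = 10 (tail of 1 descent step not counted)

10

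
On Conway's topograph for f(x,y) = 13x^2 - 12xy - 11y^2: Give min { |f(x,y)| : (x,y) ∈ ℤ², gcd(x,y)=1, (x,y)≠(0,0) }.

descent: ρ → (-11,12,13)  [lands on river]
river: ρ → (13,14,-10)
river: ρ → (-10,26,1)
river: ρ → (1,26,-10)
river: ρ → (-10,14,13)
river: ρ → (13,12,-11)
river: ρ → (-11,10,14)
river: ρ → (14,18,-7)
river: ρ → (-7,24,5)
river: ρ → (5,26,-2)
river: ρ → (-2,26,5)
river: ρ → (5,24,-7)
river: ρ → (-7,18,14)
river: ρ → (14,10,-11)
closes: descent 1, river 14
min |a| on river = 1

1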